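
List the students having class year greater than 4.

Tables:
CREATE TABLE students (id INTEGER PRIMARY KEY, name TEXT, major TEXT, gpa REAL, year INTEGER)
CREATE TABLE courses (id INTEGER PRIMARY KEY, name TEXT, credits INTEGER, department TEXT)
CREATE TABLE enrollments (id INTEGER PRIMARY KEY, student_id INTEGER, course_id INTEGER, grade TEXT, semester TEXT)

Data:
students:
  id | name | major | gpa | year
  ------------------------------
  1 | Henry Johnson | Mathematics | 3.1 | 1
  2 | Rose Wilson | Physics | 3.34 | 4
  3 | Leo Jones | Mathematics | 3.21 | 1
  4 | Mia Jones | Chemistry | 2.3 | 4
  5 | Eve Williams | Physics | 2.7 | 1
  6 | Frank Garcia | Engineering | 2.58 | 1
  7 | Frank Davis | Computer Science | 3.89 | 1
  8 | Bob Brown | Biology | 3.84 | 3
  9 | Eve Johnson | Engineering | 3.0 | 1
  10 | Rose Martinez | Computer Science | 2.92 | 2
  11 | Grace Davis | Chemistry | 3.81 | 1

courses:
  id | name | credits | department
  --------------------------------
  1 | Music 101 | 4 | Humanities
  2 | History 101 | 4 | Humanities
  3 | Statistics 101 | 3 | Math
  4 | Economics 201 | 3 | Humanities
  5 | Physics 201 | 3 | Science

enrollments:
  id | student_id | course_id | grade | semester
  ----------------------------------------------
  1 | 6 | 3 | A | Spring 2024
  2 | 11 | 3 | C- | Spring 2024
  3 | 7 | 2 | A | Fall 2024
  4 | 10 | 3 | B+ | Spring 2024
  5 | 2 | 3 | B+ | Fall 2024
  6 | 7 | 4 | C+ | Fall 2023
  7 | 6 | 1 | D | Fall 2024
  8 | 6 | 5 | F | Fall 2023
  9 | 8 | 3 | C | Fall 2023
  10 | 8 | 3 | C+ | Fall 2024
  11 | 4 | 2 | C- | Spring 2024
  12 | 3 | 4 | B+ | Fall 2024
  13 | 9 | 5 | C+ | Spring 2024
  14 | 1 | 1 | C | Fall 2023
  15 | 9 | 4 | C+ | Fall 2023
SELECT name, year FROM students WHERE year > 4

Execution result:
(no rows)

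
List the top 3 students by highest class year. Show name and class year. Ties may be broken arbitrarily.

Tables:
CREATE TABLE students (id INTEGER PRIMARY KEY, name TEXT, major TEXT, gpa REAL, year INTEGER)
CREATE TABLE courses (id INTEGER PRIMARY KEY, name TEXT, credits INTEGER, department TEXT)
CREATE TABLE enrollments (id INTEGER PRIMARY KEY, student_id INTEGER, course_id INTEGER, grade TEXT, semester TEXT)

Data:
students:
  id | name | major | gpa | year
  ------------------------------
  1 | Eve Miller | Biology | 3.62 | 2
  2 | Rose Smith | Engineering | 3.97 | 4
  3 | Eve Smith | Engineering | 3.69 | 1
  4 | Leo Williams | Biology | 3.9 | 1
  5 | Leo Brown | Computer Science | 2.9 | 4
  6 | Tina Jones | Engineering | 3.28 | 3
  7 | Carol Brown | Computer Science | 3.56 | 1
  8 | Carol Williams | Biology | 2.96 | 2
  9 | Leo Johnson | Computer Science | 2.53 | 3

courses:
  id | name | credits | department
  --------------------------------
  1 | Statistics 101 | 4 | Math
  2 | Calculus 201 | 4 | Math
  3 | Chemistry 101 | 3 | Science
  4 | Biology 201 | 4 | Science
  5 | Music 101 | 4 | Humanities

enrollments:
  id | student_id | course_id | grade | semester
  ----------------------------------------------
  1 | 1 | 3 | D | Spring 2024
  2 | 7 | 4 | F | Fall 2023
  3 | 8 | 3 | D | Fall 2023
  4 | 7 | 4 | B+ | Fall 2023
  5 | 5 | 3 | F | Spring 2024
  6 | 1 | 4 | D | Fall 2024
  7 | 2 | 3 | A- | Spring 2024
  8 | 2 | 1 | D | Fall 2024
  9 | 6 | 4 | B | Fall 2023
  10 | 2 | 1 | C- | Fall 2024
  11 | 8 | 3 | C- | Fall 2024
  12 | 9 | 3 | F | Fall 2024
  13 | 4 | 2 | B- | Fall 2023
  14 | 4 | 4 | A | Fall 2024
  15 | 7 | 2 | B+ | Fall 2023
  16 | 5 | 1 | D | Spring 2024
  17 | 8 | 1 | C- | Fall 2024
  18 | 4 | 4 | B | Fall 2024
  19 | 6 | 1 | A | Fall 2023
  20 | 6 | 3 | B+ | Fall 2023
SELECT name, year FROM students ORDER BY year DESC LIMIT 3

Execution result:
name | year
Rose Smith | 4
Leo Brown | 4
Tina Jones | 3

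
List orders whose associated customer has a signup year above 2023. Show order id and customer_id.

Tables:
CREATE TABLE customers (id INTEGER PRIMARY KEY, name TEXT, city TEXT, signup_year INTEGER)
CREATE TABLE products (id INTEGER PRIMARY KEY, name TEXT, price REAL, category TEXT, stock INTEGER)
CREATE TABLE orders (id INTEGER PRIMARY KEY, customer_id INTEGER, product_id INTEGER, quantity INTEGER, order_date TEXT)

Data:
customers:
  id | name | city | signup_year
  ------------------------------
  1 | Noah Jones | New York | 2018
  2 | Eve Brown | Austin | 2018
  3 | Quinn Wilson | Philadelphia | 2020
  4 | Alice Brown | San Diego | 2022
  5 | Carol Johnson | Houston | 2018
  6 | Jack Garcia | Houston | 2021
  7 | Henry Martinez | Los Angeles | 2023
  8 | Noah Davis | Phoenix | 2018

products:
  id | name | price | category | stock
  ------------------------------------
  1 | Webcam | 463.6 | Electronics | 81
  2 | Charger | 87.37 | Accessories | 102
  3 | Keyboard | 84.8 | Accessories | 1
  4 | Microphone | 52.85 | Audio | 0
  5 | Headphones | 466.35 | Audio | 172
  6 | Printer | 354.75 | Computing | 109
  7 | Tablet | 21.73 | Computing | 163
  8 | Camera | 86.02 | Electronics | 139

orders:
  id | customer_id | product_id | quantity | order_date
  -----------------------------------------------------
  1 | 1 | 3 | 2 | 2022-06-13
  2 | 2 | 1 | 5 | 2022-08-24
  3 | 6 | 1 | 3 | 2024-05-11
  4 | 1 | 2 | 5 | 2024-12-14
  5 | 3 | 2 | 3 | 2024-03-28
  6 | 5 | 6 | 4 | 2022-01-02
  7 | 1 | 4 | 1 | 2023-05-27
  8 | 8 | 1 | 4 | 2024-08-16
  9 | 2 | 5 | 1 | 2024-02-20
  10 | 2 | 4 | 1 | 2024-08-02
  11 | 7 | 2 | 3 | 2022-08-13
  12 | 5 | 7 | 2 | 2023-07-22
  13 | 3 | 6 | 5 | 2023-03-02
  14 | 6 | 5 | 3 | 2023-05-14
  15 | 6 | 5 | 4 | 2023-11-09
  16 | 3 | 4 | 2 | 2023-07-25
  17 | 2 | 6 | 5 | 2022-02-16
SELECT id, customer_id FROM orders WHERE customer_id IN (SELECT id FROM customers WHERE signup_year > 2023)

Execution result:
(no rows)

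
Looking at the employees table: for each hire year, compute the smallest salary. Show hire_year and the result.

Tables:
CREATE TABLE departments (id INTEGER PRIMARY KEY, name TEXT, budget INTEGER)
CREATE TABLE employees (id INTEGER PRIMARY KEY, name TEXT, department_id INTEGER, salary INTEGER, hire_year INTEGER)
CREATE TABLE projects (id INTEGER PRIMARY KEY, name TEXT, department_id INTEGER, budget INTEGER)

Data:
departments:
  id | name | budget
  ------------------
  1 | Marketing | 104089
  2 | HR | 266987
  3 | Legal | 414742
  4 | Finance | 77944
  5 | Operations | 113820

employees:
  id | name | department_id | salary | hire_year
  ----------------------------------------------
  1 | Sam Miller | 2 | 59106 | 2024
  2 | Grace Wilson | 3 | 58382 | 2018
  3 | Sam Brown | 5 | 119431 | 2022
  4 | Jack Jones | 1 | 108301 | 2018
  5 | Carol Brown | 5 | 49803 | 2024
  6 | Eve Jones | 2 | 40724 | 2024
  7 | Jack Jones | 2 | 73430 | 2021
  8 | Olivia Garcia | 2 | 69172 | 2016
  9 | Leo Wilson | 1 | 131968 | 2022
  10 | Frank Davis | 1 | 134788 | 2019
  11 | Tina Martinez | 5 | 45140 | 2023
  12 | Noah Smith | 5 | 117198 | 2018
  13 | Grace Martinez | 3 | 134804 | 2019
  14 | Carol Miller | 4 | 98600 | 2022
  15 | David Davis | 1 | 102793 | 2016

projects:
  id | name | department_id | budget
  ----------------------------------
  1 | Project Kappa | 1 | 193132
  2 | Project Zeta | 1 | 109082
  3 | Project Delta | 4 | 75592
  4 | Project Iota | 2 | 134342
SELECT hire_year, MIN(salary) AS min_salary FROM employees GROUP BY hire_year

Execution result:
hire_year | min_salary
2016 | 69172
2018 | 58382
2019 | 134788
2021 | 73430
2022 | 98600
2023 | 45140
2024 | 40724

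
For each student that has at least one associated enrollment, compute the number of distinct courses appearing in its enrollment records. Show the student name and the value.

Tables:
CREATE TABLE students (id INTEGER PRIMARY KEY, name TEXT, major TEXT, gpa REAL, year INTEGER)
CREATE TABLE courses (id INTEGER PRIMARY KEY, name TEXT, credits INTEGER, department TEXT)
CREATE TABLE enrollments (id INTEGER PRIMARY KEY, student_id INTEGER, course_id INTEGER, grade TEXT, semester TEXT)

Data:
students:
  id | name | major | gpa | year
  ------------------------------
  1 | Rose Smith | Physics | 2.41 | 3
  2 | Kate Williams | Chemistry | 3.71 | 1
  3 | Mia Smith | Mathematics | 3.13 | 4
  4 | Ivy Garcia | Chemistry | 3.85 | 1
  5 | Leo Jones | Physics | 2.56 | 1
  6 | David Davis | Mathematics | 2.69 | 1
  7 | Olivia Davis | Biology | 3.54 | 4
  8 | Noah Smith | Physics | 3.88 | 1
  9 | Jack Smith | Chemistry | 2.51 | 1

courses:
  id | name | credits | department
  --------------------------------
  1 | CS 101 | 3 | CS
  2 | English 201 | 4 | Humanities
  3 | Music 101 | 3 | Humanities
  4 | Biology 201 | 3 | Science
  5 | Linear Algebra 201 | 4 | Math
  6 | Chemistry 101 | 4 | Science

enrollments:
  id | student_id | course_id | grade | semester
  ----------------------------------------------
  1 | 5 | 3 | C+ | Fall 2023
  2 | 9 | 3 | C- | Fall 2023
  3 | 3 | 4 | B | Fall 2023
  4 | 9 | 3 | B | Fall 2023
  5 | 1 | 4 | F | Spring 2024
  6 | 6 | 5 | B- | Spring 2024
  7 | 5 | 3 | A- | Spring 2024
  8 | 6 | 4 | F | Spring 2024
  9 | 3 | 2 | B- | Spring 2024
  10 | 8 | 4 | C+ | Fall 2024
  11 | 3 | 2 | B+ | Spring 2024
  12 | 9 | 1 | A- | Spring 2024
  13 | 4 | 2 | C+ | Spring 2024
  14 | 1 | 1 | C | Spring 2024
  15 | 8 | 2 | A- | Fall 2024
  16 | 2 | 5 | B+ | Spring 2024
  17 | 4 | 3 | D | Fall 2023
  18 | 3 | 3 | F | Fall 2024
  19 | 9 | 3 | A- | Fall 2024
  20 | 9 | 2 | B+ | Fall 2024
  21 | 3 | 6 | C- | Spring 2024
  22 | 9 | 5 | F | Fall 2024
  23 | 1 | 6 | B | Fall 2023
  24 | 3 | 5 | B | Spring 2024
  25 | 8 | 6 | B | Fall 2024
SELECT p.name, COUNT(DISTINCT c.course_id) AS distinct_course_count FROM enrollments c JOIN students p ON c.student_id = p.id GROUP BY p.id, p.name

Execution result:
name | distinct_course_count
Rose Smith | 3
Kate Williams | 1
Mia Smith | 5
Ivy Garcia | 2
Leo Jones | 1
David Davis | 2
Noah Smith | 3
Jack Smith | 4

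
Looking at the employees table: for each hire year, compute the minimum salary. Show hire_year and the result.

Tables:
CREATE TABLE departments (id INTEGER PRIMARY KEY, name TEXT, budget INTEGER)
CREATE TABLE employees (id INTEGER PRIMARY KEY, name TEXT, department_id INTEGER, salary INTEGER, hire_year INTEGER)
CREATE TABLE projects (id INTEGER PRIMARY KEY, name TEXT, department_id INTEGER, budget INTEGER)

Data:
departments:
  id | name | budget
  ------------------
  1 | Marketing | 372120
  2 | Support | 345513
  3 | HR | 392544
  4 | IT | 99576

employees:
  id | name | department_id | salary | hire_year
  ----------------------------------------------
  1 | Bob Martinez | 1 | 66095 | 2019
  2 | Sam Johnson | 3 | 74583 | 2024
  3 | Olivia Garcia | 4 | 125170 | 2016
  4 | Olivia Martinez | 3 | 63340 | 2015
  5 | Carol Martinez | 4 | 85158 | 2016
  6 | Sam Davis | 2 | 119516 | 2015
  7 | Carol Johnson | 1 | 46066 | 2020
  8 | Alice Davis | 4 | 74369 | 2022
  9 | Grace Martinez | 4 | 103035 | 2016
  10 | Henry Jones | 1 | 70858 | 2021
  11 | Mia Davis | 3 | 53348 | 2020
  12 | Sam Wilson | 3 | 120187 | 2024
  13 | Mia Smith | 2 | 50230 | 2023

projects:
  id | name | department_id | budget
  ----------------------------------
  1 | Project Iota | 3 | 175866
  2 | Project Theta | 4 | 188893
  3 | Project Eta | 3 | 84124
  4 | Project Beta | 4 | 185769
SELECT hire_year, MIN(salary) AS min_salary FROM employees GROUP BY hire_year

Execution result:
hire_year | min_salary
2015 | 63340
2016 | 85158
2019 | 66095
2020 | 46066
2021 | 70858
2022 | 74369
2023 | 50230
2024 | 74583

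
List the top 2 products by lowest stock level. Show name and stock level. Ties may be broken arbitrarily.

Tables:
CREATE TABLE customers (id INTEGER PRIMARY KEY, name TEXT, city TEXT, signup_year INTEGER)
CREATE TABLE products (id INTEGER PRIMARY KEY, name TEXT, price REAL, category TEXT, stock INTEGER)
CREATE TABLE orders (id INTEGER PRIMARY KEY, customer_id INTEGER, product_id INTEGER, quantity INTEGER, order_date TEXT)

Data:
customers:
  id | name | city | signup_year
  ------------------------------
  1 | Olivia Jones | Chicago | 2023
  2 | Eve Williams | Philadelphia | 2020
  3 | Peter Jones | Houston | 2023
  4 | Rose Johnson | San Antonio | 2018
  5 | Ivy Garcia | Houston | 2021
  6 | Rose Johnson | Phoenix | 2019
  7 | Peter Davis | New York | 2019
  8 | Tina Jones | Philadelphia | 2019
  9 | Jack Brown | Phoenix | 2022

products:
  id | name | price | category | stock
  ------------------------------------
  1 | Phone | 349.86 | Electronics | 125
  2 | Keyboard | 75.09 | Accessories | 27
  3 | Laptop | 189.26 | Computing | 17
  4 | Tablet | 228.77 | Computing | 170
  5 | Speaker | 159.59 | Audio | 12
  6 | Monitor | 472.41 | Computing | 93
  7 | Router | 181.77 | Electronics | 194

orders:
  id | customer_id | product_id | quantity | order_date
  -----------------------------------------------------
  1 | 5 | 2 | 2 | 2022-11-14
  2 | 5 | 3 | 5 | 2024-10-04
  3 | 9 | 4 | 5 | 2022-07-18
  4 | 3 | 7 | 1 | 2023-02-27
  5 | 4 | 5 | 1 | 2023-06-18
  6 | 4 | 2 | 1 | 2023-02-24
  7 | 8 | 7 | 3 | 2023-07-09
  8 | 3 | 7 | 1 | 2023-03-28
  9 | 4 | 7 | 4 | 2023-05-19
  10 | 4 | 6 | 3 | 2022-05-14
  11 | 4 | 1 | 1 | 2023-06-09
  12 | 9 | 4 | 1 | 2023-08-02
SELECT name, stock FROM products ORDER BY stock ASC LIMIT 2

Execution result:
name | stock
Speaker | 12
Laptop | 17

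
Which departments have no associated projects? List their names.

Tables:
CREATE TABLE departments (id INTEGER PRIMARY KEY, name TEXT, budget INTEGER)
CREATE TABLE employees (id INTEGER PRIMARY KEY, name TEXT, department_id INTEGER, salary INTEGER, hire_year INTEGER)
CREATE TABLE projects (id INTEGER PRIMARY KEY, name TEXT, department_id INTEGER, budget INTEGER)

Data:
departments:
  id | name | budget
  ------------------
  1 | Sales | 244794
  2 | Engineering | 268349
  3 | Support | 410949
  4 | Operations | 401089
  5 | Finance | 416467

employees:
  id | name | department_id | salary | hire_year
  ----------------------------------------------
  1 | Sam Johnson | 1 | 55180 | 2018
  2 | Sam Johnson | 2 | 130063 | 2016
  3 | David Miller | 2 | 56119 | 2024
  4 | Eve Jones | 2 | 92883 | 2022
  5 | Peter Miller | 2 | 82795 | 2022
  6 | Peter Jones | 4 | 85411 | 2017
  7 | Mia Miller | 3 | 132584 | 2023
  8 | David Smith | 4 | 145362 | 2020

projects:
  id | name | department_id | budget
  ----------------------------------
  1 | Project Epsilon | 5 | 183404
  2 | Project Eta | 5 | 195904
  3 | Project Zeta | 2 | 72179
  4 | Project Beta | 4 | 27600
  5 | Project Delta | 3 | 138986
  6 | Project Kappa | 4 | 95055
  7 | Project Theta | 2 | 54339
SELECT p.name FROM departments p LEFT JOIN projects c ON c.department_id = p.id WHERE c.id IS NULL

Execution result:
Sales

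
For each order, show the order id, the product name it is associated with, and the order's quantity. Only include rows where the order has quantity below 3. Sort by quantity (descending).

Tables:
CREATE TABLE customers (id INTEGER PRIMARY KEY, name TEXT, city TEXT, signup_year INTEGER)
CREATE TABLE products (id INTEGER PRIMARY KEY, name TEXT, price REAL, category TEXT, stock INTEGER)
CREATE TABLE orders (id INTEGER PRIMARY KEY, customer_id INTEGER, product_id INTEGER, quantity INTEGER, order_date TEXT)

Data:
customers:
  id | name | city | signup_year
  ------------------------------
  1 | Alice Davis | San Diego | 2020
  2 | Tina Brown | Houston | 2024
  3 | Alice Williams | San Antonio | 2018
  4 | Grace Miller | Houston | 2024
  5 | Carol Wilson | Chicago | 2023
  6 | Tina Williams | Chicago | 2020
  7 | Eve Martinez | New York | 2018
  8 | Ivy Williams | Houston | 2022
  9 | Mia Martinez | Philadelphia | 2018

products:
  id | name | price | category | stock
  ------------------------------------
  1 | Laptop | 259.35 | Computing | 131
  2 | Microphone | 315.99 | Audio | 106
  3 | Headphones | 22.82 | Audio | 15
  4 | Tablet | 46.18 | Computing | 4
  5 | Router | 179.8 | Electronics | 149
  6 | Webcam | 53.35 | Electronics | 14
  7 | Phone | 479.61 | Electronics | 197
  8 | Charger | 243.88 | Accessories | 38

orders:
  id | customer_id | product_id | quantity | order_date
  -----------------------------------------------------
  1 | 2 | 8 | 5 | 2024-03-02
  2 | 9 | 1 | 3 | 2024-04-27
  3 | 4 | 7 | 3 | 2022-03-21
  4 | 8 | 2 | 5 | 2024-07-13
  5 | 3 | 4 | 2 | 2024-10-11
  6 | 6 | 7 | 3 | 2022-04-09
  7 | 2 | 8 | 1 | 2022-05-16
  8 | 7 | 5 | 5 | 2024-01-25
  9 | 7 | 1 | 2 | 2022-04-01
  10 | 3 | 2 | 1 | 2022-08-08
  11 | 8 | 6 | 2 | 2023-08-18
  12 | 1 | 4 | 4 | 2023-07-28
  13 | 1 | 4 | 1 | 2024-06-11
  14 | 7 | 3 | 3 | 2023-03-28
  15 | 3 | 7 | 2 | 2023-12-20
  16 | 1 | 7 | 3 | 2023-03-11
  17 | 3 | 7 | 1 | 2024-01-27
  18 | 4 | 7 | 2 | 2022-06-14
SELECT c.id, p.name AS product, c.quantity FROM orders c JOIN products p ON c.product_id = p.id WHERE c.quantity < 3 ORDER BY c.quantity DESC

Execution result:
id | product | quantity
5 | Tablet | 2
9 | Laptop | 2
11 | Webcam | 2
15 | Phone | 2
18 | Phone | 2
7 | Charger | 1
10 | Microphone | 1
13 | Tablet | 1
17 | Phone | 1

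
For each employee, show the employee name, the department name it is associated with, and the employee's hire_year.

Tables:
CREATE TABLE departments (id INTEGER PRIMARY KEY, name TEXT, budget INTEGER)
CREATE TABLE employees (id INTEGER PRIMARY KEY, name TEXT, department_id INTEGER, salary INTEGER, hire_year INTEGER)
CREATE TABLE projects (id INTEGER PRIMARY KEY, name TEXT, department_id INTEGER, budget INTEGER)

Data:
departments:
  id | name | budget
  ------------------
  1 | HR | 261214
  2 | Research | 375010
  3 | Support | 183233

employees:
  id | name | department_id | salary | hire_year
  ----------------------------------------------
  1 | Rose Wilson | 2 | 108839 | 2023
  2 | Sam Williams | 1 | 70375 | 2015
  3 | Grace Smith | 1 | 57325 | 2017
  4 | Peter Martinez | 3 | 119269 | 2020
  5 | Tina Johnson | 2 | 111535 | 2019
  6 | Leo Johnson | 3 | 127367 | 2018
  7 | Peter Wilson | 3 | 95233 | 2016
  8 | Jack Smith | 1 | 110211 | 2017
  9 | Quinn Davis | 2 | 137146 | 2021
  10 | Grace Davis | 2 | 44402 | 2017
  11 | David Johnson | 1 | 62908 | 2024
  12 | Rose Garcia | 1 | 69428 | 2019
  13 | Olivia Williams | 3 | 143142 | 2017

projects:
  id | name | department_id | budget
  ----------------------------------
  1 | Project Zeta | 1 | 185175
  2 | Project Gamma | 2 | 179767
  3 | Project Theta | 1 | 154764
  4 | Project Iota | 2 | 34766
SELECT c.name, p.name AS department, c.hire_year FROM employees c JOIN departments p ON c.department_id = p.id

Execution result:
name | department | hire_year
Rose Wilson | Research | 2023
Sam Williams | HR | 2015
Grace Smith | HR | 2017
Peter Martinez | Support | 2020
Tina Johnson | Research | 2019
Leo Johnson | Support | 2018
Peter Wilson | Support | 2016
Jack Smith | HR | 2017
Quinn Davis | Research | 2021
Grace Davis | Research | 2017
David Johnson | HR | 2024
Rose Garcia | HR | 2019
Olivia Williams | Support | 2017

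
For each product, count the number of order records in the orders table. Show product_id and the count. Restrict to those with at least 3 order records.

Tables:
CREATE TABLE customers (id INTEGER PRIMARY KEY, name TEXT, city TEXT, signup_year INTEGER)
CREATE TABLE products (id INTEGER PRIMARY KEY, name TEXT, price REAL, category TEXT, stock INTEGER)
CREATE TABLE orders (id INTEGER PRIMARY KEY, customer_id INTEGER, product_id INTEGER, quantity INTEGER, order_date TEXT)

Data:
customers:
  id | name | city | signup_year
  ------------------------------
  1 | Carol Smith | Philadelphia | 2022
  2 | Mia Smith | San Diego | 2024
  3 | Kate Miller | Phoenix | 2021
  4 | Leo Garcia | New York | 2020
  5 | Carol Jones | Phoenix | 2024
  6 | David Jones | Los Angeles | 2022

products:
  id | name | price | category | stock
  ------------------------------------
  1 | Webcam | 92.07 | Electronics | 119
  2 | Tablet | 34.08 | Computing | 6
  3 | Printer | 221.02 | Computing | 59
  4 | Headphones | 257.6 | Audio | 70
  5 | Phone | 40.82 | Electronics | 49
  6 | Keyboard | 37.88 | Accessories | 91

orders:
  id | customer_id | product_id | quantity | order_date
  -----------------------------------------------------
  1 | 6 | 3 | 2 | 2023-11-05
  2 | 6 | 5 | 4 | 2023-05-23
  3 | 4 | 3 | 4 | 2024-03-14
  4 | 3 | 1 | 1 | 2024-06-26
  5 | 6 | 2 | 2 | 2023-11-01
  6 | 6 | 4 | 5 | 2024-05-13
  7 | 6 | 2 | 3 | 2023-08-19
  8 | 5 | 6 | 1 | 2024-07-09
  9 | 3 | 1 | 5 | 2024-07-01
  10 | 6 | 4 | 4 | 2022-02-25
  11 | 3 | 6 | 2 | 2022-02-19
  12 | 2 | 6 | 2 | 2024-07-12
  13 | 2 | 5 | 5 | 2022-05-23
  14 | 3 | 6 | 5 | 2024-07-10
SELECT product_id, COUNT(*) AS order_count FROM orders GROUP BY product_id HAVING COUNT(*) >= 3

Execution result:
product_id | order_count
6 | 4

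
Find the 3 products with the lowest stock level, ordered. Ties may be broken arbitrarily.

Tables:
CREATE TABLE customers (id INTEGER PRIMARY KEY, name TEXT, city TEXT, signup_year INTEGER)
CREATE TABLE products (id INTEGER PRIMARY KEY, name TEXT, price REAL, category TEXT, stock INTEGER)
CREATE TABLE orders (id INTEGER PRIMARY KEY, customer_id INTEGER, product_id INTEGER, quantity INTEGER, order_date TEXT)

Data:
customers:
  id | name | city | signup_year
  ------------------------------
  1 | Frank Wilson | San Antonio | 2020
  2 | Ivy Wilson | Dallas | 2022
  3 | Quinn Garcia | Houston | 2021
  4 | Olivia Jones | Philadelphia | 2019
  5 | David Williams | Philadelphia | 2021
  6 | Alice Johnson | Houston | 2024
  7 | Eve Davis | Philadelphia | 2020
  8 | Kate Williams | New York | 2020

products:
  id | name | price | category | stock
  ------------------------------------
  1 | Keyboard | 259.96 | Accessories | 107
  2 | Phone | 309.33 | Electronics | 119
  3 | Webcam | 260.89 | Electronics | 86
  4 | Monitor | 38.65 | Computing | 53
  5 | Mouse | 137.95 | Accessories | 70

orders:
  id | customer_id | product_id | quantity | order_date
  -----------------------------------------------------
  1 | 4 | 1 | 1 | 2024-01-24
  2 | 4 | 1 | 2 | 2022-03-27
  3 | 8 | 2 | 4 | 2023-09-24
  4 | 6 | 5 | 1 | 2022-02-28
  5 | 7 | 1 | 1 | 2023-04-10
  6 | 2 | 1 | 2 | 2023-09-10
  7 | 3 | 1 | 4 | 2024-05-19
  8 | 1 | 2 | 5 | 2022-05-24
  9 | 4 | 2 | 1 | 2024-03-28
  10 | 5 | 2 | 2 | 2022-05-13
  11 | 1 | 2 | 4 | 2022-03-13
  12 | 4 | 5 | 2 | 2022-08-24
SELECT name, stock FROM products ORDER BY stock ASC LIMIT 3

Execution result:
name | stock
Monitor | 53
Mouse | 70
Webcam | 86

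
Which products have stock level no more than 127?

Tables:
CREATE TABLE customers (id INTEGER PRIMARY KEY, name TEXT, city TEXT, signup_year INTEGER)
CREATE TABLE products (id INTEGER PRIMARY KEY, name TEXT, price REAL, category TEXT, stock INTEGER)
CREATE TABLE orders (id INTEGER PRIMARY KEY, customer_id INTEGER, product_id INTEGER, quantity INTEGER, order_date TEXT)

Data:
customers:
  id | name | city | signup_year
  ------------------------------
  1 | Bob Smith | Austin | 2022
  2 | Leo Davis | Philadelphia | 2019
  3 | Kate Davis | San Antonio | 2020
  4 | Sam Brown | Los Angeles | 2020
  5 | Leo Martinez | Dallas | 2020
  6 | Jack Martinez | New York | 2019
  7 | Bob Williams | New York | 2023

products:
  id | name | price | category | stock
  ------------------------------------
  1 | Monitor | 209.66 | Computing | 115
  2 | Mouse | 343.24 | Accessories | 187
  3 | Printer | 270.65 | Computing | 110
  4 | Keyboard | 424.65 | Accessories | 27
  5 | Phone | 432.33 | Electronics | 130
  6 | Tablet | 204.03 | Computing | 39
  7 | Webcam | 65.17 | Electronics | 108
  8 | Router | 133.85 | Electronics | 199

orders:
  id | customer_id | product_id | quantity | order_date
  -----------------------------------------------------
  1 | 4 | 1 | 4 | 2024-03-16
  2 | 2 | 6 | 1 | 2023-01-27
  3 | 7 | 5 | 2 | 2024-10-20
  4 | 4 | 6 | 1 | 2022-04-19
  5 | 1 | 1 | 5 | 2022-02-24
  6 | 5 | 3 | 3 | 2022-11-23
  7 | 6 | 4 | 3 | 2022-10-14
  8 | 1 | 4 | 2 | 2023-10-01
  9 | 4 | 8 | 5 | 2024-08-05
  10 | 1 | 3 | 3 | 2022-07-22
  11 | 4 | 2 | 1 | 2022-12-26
SELECT name, stock FROM products WHERE stock <= 127

Execution result:
name | stock
Monitor | 115
Printer | 110
Keyboard | 27
Tablet | 39
Webcam | 108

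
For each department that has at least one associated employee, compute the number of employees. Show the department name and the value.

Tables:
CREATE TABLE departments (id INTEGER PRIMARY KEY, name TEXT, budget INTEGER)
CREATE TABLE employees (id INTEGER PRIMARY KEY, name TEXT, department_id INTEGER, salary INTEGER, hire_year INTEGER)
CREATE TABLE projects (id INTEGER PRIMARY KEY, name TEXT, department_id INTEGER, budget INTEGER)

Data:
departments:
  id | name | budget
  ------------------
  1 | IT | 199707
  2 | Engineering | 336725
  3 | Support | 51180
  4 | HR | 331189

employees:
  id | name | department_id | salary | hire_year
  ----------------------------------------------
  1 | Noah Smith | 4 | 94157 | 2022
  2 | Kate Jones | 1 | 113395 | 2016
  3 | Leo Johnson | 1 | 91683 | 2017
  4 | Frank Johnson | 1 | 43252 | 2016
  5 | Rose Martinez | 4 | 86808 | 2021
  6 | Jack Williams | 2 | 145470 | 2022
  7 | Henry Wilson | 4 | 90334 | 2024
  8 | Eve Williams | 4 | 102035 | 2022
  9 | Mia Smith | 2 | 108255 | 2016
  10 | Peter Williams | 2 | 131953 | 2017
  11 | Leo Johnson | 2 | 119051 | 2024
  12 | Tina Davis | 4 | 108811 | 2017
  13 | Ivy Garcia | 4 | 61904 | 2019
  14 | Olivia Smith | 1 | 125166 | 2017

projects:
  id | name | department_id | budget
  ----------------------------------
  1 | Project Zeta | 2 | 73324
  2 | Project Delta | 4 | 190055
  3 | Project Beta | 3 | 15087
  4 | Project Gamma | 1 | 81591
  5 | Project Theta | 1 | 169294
SELECT p.name, COUNT(*) AS n FROM employees c JOIN departments p ON c.department_id = p.id GROUP BY p.id, p.name

Execution result:
name | n
IT | 4
Engineering | 4
HR | 6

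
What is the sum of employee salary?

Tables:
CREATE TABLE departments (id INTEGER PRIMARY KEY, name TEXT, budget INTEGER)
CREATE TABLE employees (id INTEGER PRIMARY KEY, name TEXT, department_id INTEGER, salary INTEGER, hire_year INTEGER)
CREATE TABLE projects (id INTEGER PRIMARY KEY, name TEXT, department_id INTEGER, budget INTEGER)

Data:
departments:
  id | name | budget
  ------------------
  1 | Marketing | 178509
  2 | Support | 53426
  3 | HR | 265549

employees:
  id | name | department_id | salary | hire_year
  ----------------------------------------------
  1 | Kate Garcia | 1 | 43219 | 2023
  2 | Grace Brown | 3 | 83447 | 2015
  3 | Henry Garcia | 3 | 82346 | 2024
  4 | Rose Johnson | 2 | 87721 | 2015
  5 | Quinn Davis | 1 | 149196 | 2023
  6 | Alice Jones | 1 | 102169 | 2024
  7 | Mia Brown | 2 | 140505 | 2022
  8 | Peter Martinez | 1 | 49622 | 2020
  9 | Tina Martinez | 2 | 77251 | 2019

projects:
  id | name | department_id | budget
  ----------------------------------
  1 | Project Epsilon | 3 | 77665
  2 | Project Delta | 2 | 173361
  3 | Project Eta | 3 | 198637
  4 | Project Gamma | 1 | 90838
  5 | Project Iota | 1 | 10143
SELECT SUM(salary) FROM employees

Execution result:
815476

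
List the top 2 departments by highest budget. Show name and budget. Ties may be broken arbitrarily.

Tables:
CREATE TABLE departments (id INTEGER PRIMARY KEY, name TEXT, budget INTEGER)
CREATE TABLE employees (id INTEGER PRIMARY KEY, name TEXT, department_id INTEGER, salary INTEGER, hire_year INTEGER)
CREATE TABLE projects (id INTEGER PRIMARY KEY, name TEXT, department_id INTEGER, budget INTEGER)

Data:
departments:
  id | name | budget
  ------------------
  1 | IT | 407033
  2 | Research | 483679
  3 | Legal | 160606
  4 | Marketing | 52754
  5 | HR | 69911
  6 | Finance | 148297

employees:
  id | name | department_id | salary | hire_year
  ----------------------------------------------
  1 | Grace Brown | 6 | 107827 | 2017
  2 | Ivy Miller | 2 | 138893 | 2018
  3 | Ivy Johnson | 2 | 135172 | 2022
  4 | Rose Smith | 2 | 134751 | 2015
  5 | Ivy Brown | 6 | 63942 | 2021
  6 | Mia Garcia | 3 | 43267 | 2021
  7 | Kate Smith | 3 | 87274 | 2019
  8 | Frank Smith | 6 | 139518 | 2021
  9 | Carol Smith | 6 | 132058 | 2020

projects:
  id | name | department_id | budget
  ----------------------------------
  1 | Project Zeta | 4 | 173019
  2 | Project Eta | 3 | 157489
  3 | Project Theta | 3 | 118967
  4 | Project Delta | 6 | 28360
SELECT name, budget FROM departments ORDER BY budget DESC LIMIT 2

Execution result:
name | budget
Research | 483679
IT | 407033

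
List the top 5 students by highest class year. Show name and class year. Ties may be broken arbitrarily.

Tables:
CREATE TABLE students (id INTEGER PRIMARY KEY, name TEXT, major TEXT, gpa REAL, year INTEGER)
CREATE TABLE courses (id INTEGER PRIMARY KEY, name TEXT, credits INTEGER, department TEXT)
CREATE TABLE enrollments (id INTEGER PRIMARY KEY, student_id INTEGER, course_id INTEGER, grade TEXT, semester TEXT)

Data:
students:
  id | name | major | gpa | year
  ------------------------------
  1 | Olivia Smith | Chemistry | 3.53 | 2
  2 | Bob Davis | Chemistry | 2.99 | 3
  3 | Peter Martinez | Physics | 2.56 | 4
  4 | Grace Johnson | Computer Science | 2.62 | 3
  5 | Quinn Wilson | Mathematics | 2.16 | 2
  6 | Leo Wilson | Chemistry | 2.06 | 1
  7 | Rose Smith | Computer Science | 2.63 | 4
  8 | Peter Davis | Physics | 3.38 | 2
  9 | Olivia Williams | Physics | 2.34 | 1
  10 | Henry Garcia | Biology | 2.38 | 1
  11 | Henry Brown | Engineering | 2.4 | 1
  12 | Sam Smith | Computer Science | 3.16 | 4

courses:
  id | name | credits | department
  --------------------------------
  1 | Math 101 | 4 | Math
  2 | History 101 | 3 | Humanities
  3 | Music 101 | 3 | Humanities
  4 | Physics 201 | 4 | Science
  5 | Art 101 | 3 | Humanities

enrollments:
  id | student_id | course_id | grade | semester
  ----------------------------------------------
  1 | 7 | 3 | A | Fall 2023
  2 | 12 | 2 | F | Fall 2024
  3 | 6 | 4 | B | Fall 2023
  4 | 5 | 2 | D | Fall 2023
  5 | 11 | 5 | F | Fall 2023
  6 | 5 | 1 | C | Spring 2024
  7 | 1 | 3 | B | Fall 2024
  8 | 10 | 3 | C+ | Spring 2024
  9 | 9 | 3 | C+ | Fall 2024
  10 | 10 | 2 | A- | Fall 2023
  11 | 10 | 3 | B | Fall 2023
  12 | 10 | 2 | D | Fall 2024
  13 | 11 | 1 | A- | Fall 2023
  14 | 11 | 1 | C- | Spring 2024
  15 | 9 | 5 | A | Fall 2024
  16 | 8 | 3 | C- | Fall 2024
SELECT name, year FROM students ORDER BY year DESC LIMIT 5

Execution result:
name | year
Peter Martinez | 4
Rose Smith | 4
Sam Smith | 4
Bob Davis | 3
Grace Johnson | 3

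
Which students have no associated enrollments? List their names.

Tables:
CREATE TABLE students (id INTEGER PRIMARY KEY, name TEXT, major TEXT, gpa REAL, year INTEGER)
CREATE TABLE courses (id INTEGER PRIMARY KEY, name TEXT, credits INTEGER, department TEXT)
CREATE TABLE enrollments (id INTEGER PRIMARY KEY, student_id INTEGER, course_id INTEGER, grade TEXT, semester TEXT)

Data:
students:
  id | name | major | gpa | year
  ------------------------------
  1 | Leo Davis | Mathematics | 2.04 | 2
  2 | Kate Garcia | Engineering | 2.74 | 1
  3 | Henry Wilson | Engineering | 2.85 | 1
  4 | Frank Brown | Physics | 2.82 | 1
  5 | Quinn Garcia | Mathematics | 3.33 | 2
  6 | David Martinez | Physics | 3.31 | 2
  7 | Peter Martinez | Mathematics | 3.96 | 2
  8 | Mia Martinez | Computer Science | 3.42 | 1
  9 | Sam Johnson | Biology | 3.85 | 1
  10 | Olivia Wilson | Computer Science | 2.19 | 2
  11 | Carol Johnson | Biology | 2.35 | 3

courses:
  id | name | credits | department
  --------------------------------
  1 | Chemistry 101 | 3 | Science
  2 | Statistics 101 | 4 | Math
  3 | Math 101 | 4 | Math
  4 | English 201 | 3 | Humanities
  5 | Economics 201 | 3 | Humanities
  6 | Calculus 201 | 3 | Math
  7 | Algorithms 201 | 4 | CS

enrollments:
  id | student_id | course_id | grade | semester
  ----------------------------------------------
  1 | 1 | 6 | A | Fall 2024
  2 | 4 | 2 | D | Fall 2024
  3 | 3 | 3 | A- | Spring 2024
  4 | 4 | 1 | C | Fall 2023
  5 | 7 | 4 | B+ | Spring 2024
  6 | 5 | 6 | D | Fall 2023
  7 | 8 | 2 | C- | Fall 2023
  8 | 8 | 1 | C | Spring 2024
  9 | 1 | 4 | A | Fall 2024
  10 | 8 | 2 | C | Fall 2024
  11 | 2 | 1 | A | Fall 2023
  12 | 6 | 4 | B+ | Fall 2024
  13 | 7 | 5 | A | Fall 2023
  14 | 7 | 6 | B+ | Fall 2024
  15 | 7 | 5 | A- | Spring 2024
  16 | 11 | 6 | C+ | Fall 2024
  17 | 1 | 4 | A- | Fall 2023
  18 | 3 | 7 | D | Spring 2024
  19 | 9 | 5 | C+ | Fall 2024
SELECT p.name FROM students p LEFT JOIN enrollments c ON c.student_id = p.id WHERE c.id IS NULL

Execution result:
Olivia Wilson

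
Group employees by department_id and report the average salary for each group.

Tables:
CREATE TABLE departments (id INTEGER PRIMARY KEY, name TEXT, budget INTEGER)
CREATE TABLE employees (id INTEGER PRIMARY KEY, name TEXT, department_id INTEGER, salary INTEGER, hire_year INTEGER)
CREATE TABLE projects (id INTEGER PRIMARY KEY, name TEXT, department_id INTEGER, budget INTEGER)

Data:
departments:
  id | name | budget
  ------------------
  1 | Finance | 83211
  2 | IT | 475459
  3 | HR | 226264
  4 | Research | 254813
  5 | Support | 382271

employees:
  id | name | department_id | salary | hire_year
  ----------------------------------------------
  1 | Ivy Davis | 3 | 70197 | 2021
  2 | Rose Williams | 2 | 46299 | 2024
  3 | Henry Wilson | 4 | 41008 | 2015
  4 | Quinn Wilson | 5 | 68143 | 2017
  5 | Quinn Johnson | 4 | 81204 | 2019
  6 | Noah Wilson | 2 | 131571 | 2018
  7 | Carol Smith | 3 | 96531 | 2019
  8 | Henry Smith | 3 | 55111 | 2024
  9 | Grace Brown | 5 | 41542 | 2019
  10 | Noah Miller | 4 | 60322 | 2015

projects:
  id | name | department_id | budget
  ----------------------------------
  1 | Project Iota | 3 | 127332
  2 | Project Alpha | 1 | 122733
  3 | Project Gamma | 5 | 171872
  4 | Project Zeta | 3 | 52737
SELECT department_id, AVG(salary) AS avg_salary FROM employees GROUP BY department_id

Execution result:
department_id | avg_salary
2 | 88935.00
3 | 73946.33
4 | 60844.67
5 | 54842.50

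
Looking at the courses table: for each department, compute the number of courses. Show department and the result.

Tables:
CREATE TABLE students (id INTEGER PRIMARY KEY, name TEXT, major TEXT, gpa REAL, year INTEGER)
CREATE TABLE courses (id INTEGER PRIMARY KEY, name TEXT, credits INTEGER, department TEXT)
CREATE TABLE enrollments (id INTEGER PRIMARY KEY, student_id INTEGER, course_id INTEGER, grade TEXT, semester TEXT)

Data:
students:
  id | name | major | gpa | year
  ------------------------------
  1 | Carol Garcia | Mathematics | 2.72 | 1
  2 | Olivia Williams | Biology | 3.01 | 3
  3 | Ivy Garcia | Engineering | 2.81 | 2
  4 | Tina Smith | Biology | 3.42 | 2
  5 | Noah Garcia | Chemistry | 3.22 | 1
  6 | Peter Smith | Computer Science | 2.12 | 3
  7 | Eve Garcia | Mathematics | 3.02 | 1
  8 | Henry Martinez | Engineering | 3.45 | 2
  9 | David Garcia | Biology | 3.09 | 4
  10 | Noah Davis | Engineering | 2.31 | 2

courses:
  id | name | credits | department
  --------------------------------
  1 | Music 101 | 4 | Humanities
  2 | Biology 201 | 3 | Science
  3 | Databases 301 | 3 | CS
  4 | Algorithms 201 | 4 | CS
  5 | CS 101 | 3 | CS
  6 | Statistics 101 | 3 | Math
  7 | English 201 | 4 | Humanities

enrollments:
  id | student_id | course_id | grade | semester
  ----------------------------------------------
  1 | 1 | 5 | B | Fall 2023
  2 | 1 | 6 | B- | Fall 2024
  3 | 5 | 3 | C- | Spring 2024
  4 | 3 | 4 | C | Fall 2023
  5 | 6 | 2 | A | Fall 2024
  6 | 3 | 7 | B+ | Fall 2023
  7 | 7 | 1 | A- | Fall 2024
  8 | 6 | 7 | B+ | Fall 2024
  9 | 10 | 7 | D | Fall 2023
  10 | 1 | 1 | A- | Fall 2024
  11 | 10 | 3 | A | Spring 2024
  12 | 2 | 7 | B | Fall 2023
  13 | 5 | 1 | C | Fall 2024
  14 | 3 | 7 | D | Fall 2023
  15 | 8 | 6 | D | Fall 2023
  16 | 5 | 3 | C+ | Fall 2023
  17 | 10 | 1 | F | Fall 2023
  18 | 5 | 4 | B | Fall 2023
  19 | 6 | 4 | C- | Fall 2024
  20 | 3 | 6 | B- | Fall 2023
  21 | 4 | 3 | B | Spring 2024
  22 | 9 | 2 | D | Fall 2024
SELECT department, COUNT(*) AS n FROM courses GROUP BY department

Execution result:
department | n
CS | 3
Humanities | 2
Math | 1
Science | 1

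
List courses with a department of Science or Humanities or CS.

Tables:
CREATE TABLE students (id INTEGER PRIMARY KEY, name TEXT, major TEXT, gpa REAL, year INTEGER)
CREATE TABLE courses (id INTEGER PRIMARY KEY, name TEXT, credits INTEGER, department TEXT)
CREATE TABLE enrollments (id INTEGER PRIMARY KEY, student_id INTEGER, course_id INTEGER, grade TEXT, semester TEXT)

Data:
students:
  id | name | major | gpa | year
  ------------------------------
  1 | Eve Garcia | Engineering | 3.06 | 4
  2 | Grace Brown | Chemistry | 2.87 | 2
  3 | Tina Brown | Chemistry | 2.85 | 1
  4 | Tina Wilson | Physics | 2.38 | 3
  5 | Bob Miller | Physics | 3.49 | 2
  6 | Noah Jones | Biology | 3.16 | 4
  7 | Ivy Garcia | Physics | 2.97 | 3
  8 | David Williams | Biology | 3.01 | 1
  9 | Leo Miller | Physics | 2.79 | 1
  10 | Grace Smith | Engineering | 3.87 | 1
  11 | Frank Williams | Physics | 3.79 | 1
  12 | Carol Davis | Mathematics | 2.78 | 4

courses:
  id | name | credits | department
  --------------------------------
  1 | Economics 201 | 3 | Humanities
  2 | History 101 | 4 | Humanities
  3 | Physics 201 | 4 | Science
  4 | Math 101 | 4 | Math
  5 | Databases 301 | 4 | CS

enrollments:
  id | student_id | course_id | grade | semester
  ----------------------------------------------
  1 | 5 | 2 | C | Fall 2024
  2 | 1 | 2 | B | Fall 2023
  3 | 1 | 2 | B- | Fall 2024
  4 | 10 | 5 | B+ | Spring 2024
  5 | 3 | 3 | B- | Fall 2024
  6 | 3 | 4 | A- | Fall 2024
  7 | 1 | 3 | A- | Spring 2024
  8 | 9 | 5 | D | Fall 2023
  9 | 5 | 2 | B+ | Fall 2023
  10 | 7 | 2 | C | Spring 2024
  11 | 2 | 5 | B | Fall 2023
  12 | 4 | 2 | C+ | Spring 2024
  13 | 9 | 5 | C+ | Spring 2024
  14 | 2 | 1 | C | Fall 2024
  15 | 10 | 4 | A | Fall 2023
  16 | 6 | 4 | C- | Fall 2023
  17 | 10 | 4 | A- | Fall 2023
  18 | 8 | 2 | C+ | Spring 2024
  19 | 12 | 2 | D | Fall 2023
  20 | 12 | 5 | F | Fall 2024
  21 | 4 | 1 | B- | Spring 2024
SELECT name, department FROM courses WHERE department IN ('Science', 'Humanities', 'CS')

Execution result:
name | department
Economics 201 | Humanities
History 101 | Humanities
Physics 201 | Science
Databases 301 | CS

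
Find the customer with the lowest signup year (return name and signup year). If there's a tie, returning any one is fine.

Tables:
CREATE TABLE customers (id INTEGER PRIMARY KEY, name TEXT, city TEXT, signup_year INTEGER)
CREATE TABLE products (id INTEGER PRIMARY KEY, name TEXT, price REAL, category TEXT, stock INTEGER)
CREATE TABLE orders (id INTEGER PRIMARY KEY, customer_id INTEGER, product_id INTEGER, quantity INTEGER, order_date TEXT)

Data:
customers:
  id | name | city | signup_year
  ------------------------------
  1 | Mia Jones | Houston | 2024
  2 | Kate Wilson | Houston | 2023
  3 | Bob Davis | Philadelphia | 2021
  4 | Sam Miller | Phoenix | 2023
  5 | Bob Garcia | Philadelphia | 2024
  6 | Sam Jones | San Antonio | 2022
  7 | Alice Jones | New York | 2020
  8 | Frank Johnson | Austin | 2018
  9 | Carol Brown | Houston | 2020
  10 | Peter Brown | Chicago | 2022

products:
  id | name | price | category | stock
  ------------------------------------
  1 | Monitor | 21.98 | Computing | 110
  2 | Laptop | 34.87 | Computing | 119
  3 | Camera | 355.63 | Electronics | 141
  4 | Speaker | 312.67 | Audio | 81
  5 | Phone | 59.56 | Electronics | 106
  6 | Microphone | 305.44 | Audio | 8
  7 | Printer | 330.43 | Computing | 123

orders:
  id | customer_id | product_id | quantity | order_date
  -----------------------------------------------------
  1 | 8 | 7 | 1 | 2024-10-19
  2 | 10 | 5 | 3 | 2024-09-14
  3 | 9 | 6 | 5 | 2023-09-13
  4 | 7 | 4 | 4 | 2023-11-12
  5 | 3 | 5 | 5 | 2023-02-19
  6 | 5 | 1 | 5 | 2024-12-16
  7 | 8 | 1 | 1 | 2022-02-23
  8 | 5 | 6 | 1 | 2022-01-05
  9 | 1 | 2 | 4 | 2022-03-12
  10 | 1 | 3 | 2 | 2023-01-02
SELECT name, signup_year FROM customers ORDER BY signup_year ASC LIMIT 1

Execution result:
name | signup_year
Frank Johnson | 2018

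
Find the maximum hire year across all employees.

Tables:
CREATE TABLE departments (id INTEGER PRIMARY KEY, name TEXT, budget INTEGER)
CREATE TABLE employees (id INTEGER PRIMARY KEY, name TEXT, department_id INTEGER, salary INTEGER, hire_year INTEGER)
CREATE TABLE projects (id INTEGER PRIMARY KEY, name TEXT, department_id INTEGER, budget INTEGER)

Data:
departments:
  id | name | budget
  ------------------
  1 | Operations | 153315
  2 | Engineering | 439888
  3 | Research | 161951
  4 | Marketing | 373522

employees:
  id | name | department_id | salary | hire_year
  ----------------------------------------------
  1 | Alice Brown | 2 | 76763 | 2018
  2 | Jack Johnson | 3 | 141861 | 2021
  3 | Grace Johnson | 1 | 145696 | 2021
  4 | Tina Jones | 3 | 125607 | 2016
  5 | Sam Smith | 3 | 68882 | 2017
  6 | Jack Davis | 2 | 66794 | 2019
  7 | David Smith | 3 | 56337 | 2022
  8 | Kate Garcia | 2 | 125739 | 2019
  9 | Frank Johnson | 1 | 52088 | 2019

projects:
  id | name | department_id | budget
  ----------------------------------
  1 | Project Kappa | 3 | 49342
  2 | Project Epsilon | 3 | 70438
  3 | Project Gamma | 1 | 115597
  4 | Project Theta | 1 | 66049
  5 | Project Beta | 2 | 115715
SELECT MAX(hire_year) FROM employees

Execution result:
2022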